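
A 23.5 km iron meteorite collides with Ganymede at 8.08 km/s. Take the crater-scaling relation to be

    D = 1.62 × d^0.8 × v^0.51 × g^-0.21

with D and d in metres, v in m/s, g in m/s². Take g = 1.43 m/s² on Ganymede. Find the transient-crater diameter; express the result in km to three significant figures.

D ≈ 464 km

In SI units: d = 23500 m, v = 8080 m/s.
d^0.8 = 23500^0.8 = 3139
v^0.51 = 8080^0.51 = 98.35
g^-0.21 = 1.43^-0.21 = 0.9276
D = 1.62 × 3139 × 98.35 × 0.9276 = 4.639 × 10^5 m
   = 463.9 km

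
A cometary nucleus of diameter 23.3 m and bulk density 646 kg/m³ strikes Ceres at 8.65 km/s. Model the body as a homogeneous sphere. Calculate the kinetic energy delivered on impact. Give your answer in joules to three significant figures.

E ≈ 1.60 × 10^14 J

v = 8650 m/s.
Mass m = (π/6) ρ d³ = (π/6) × 646 × (23.3)³ = 4.279 × 10^6 kg
E = ½ m v² = 0.5 × 4.279 × 10^6 × (8650)² = 1.601 × 10^14 J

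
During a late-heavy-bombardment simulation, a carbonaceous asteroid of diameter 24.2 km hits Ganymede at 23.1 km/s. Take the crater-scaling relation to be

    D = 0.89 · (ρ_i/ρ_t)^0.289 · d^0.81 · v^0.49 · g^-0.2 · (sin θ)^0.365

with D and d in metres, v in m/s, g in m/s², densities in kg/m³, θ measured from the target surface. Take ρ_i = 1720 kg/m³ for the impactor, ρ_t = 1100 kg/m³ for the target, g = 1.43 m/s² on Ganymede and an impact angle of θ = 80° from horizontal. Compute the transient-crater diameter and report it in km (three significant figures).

In SI units: d = 24200 m, v = 23100 m/s.
(ρ_i/ρ_t)^0.289 = (1720/1100)^0.289 = 1.138
d^0.81 = 24200^0.81 = 3555
v^0.49 = 23100^0.49 = 137.5
g^-0.2 = 1.43^-0.2 = 0.9310
(sin 80°)^0.365 = 0.9848^0.365 = 0.9944
D = 0.89 × 1.138 × 3555 × 137.5 × 0.9310 × 0.9944 = 4.583 × 10^5 m
   = 458.3 km

D ≈ 458 km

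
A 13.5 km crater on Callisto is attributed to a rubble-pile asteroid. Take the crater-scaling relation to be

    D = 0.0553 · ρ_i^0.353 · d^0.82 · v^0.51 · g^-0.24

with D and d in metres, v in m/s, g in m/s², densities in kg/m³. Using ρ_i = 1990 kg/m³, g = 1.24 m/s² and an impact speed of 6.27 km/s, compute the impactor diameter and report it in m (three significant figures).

Rearranging for d: d = [D / (0.0553 · 1990^0.353 · 6270^0.51 · 1.24^-0.24)]^(1/0.82).
D = 13500 m.
1990^0.353 = 14.60
6270^0.51 = 86.42
1.24^-0.24 = 0.9497
Denominator = 0.0553 × 14.60 × 86.42 × 0.9497 = 66.26
D / 66.26 = 13500 / 66.26 = 203.7
d = 203.7^(1/0.82) = 203.7^1.2195 = 654.4 m

d ≈ 654 m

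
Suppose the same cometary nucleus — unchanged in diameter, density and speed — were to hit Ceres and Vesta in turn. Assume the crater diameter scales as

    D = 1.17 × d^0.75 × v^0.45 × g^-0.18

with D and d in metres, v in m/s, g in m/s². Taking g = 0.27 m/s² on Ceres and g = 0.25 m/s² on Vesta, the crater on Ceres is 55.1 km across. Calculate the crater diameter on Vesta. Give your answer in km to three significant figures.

D ≈ 55.9 km

All impactor-dependent factors cancel in the ratio, leaving D_Vesta/D_Ceres = (g_Vesta/g_Ceres)^-0.18.
(0.25/0.27)^-0.18 = 0.9259^-0.18 = 1.014
D_Vesta = 1.014 × 55.1 km = 55.9 km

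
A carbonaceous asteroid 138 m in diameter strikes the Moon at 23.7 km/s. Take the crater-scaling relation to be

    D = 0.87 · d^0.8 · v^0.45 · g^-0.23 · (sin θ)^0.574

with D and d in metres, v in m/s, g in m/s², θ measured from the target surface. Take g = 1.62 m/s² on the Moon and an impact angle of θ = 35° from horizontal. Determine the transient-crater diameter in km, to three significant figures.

In SI units: v = 23700 m/s.
d^0.8 = 138^0.8 = 51.51
v^0.45 = 23700^0.45 = 93.03
g^-0.23 = 1.62^-0.23 = 0.8950
(sin 35°)^0.574 = 0.5736^0.574 = 0.7268
D = 0.87 × 51.51 × 93.03 × 0.8950 × 0.7268 = 2712 m
   = 2.712 km

D ≈ 2.71 km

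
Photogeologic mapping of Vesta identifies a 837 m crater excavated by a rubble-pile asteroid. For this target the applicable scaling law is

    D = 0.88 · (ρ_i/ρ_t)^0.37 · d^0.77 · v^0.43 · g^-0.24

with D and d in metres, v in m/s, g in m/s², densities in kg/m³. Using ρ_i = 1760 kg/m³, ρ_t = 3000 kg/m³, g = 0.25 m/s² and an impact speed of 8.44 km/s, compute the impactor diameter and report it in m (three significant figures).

d ≈ 39.7 m

Rearranging for d: d = [D / (0.88 · (1760/3000)^0.37 · 8440^0.43 · 0.25^-0.24)]^(1/0.77).
(1760/3000)^0.37 = 0.8209
8440^0.43 = 48.79
0.25^-0.24 = 1.395
Denominator = 0.88 × 0.8209 × 48.79 × 1.395 = 49.17
D / 49.17 = 837 / 49.17 = 17.02
d = 17.02^(1/0.77) = 17.02^1.2987 = 39.69 m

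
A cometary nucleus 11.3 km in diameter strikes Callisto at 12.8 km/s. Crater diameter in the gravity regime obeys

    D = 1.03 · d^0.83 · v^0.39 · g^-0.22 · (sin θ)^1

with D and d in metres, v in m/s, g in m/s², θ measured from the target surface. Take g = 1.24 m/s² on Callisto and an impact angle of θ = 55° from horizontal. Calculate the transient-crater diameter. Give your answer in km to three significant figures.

In SI units: d = 11300 m, v = 12800 m/s.
d^0.83 = 11300^0.83 = 2312
v^0.39 = 12800^0.39 = 39.98
g^-0.22 = 1.24^-0.22 = 0.9538
(sin 55°)^1 = 0.8192^1 = 0.8192
D = 1.03 × 2312 × 39.98 × 0.9538 × 0.8192 = 74390 m
   = 74.39 km

D ≈ 74.4 km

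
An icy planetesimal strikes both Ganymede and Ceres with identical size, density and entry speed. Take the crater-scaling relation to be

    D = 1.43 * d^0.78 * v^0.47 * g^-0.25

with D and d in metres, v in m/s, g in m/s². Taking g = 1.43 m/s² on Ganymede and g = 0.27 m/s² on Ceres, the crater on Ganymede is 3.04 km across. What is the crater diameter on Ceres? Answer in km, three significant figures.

All impactor-dependent factors cancel in the ratio, leaving D_Ceres/D_Ganymede = (g_Ceres/g_Ganymede)^-0.25.
(0.27/1.43)^-0.25 = 0.1888^-0.25 = 1.517
D_Ceres = 1.517 × 3.04 km = 4.61 km

D ≈ 4.61 km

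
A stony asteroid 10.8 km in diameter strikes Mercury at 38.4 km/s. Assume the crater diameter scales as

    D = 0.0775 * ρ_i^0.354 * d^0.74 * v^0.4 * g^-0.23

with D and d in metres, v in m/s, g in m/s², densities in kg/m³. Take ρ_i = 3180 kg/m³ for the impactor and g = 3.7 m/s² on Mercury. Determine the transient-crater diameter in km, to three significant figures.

D ≈ 65.6 km

In SI units: d = 10800 m, v = 38400 m/s.
ρ_i^0.354 = 3180^0.354 = 17.37
d^0.74 = 10800^0.74 = 965.5
v^0.4 = 38400^0.4 = 68.19
g^-0.23 = 3.7^-0.23 = 0.7401
D = 0.0775 × 17.37 × 965.5 × 68.19 × 0.7401 = 65594 m
   = 65.59 km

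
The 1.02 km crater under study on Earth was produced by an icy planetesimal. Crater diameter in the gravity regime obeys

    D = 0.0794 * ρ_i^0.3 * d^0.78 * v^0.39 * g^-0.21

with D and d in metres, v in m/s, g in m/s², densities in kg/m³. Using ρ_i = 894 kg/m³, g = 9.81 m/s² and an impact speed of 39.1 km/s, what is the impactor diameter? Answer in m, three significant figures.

Rearranging for d: d = [D / (0.0794 · 894^0.3 · 39100^0.39 · 9.81^-0.21)]^(1/0.78).
D = 1020 m.
894^0.3 = 7.681
39100^0.39 = 61.79
9.81^-0.21 = 0.6191
Denominator = 0.0794 × 7.681 × 61.79 × 0.6191 = 23.33
D / 23.33 = 1020 / 23.33 = 43.72
d = 43.72^(1/0.78) = 43.72^1.2821 = 126.9 m

d ≈ 127 m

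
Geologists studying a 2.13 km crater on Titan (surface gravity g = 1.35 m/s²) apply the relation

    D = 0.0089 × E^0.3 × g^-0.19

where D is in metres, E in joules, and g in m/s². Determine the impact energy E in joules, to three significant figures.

Rearranging: E = [D / (0.0089 · g^-0.19)]^(1/0.3).
D = 2130 m.
g^-0.19 = 1.35^-0.19 = 0.9446
D / (0.0089 × 0.9446) = 2130 / (8.407 × 10^-3) = 2.534 × 10^5
E = (2.534 × 10^5)^3.3333 = 1.029 × 10^18 J

E ≈ 1.03 × 10^18 J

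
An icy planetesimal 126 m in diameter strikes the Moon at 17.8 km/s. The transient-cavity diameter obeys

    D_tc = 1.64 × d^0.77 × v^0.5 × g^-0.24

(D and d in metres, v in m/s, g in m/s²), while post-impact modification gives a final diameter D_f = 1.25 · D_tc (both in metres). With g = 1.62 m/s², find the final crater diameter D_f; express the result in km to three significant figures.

D_f ≈ 10.1 km

v = 17800 m/s.
d^0.77 = 126^0.77 = 41.43
v^0.5 = 17800^0.5 = 133.4
g^-0.24 = 1.62^-0.24 = 0.8907
D_tc = 1.64 × 41.43 × 133.4 × 0.8907 = 8073 m
D_f = 1.25 × 8073 = 10091 m
     = 10.09 km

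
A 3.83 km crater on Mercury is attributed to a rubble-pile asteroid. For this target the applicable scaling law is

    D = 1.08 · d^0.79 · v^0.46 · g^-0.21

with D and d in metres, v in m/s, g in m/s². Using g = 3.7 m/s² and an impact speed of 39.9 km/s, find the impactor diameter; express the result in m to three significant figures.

d ≈ 92.3 m

Rearranging for d: d = [D / (1.08 · 39900^0.46 · 3.7^-0.21)]^(1/0.79).
D = 3830 m.
39900^0.46 = 130.8
3.7^-0.21 = 0.7598
Denominator = 1.08 × 130.8 × 0.7598 = 107.3
D / 107.3 = 3830 / 107.3 = 35.69
d = 35.69^(1/0.79) = 35.69^1.2658 = 92.30 m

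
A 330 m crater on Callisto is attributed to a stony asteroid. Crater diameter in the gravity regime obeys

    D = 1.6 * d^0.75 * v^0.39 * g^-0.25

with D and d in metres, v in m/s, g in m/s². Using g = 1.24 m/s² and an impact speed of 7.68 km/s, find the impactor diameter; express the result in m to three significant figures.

d ≈ 12.5 m

Rearranging for d: d = [D / (1.6 · 7680^0.39 · 1.24^-0.25)]^(1/0.75).
7680^0.39 = 32.76
1.24^-0.25 = 0.9476
Denominator = 1.6 × 32.76 × 0.9476 = 49.67
D / 49.67 = 330 / 49.67 = 6.644
d = 6.644^(1/0.75) = 6.644^1.3333 = 12.49 m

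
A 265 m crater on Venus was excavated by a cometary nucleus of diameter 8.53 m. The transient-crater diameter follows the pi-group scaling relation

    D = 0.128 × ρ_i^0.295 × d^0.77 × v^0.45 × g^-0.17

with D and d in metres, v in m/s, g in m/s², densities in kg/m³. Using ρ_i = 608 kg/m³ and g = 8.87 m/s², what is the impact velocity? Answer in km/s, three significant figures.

Rearranging for v: v = [D / (0.128 · 608^0.295 · 8.53^0.77 · 8.87^-0.17)]^(1/0.45).
608^0.295 = 6.626
8.53^0.77 = 5.210
8.87^-0.17 = 0.6900
Denominator = 0.128 × 6.626 × 5.210 × 0.6900 = 3.049
D / 3.049 = 265 / 3.049 = 86.91
v = 86.91^(1/0.45) = 86.91^2.2222 = 20370 m/s

v ≈ 20.4 km/s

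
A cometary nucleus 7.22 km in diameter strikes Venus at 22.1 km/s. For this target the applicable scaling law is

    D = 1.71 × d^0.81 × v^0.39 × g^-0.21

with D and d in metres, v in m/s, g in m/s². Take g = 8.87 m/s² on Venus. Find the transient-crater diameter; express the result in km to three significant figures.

In SI units: d = 7220 m, v = 22100 m/s.
d^0.81 = 7220^0.81 = 1335
v^0.39 = 22100^0.39 = 49.47
g^-0.21 = 8.87^-0.21 = 0.6323
D = 1.71 × 1335 × 49.47 × 0.6323 = 71407 m
   = 71.41 km

D ≈ 71.4 km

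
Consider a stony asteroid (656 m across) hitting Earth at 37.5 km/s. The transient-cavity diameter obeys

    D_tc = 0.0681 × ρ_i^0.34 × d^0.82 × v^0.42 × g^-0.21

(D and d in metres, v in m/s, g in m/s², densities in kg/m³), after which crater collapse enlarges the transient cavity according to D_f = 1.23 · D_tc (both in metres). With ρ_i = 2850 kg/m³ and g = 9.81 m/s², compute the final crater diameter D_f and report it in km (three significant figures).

v = 37500 m/s.
ρ_i^0.34 = 2850^0.34 = 14.95
d^0.82 = 656^0.82 = 204.1
v^0.42 = 37500^0.42 = 83.39
g^-0.21 = 9.81^-0.21 = 0.6191
D_tc = 0.0681 × 14.95 × 204.1 × 83.39 × 0.6191 = 10730 m
D_f = 1.23 × 10730 = 13198 m
     = 13.20 km

D_f ≈ 13.2 km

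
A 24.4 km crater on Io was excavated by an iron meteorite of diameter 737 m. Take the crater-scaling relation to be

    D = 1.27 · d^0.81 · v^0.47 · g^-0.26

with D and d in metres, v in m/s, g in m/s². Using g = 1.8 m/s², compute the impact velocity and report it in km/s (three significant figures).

Rearranging for v: v = [D / (1.27 · 737^0.81 · 1.8^-0.26)]^(1/0.47).
D = 24400 m.
737^0.81 = 210.2
1.8^-0.26 = 0.8583
Denominator = 1.27 × 210.2 × 0.8583 = 229.1
D / 229.1 = 24400 / 229.1 = 106.5
v = 106.5^(1/0.47) = 106.5^2.1277 = 20587 m/s

v ≈ 20.6 km/s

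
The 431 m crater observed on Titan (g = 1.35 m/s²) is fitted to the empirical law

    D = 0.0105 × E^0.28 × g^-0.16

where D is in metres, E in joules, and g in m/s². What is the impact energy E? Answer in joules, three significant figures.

Rearranging: E = [D / (0.0105 · g^-0.16)]^(1/0.28).
g^-0.16 = 1.35^-0.16 = 0.9531
D / (0.0105 × 0.9531) = 431 / (0.01001) = 4.306 × 10^4
E = (4.306 × 10^4)^3.5714 = 3.549 × 10^16 J

E ≈ 3.55 × 10^16 J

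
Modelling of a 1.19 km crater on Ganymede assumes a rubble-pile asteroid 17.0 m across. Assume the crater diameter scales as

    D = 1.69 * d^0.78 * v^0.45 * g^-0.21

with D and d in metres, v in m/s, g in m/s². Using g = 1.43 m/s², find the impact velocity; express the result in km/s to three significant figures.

Rearranging for v: v = [D / (1.69 · 17^0.78 · 1.43^-0.21)]^(1/0.45).
D = 1190 m.
17^0.78 = 9.115
1.43^-0.21 = 0.9276
Denominator = 1.69 × 9.115 × 0.9276 = 14.29
D / 14.29 = 1190 / 14.29 = 83.28
v = 83.28^(1/0.45) = 83.28^2.2222 = 18528 m/s

v ≈ 18.5 km/s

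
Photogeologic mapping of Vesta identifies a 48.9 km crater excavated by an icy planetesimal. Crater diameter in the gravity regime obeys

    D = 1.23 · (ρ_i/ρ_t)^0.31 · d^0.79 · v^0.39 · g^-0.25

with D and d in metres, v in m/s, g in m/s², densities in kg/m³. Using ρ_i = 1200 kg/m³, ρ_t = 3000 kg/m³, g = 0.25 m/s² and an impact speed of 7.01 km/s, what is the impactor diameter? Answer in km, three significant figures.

Rearranging for d: d = [D / (1.23 · (1200/3000)^0.31 · 7010^0.39 · 0.25^-0.25)]^(1/0.79).
D = 48900 m.
(1200/3000)^0.31 = 0.7527
7010^0.39 = 31.61
0.25^-0.25 = 1.414
Denominator = 1.23 × 0.7527 × 31.61 × 1.414 = 41.38
D / 41.38 = 48900 / 41.38 = 1182
d = 1182^(1/0.79) = 1182^1.2658 = 7750 m

d ≈ 7.75 km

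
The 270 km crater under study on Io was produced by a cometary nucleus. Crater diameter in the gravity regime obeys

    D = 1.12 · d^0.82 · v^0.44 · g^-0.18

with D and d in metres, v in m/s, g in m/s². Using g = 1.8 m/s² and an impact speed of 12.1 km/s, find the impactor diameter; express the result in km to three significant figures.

d ≈ 26.8 km

Rearranging for d: d = [D / (1.12 · 12100^0.44 · 1.8^-0.18)]^(1/0.82).
D = 270000 m.
12100^0.44 = 62.58
1.8^-0.18 = 0.8996
Denominator = 1.12 × 62.58 × 0.8996 = 63.05
D / 63.05 = 270000 / 63.05 = 4282
d = 4282^(1/0.82) = 4282^1.2195 = 26841 m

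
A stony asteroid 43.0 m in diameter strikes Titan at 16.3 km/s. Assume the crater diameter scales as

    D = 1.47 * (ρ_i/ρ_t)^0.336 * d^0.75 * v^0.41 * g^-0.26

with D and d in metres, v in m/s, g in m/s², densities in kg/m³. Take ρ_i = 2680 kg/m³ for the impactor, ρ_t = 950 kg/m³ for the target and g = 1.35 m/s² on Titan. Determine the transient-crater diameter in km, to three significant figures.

In SI units: v = 16300 m/s.
(ρ_i/ρ_t)^0.336 = (2680/950)^0.336 = 1.417
d^0.75 = 43^0.75 = 16.79
v^0.41 = 16300^0.41 = 53.33
g^-0.26 = 1.35^-0.26 = 0.9249
D = 1.47 × 1.417 × 16.79 × 53.33 × 0.9249 = 1725 m
   = 1.725 km

D ≈ 1.73 km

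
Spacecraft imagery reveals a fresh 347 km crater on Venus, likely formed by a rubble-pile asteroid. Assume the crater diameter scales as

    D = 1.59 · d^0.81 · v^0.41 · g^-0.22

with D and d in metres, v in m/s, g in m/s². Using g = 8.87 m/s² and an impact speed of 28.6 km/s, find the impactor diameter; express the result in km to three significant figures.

d ≈ 39.2 km

Rearranging for d: d = [D / (1.59 · 28600^0.41 · 8.87^-0.22)]^(1/0.81).
D = 347000 m.
28600^0.41 = 67.16
8.87^-0.22 = 0.6187
Denominator = 1.59 × 67.16 × 0.6187 = 66.07
D / 66.07 = 347000 / 66.07 = 5252
d = 5252^(1/0.81) = 5252^1.2346 = 39184 m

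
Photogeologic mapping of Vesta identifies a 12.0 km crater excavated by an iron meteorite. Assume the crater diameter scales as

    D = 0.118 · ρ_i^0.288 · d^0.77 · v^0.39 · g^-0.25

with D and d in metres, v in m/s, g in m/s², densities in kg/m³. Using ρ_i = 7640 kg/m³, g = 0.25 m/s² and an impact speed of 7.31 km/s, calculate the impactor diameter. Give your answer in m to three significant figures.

Rearranging for d: d = [D / (0.118 · 7640^0.288 · 7310^0.39 · 0.25^-0.25)]^(1/0.77).
D = 12000 m.
7640^0.288 = 13.13
7310^0.39 = 32.13
0.25^-0.25 = 1.414
Denominator = 0.118 × 13.13 × 32.13 × 1.414 = 70.39
D / 70.39 = 12000 / 70.39 = 170.5
d = 170.5^(1/0.77) = 170.5^1.2987 = 791.3 m

d ≈ 791 m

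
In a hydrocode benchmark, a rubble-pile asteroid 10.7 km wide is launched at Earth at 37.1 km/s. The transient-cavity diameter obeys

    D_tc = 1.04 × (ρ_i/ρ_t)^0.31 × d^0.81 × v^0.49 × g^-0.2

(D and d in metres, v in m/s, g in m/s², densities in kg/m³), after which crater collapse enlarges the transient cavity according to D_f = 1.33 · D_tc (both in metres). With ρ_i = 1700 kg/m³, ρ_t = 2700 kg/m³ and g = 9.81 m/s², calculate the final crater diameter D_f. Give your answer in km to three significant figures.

In SI: d = 10700 m, v = 37100 m/s.
(ρ_i/ρ_t)^0.31 = (1700/2700)^0.31 = 0.8664
d^0.81 = 10700^0.81 = 1836
v^0.49 = 37100^0.49 = 173.4
g^-0.2 = 9.81^-0.2 = 0.6334
D_tc = 1.04 × 0.8664 × 1836 × 173.4 × 0.6334 = 1.817 × 10^5 m
D_f = 1.33 × 1.817 × 10^5 = 2.417 × 10^5 m
     = 241.7 km

D_f ≈ 242 km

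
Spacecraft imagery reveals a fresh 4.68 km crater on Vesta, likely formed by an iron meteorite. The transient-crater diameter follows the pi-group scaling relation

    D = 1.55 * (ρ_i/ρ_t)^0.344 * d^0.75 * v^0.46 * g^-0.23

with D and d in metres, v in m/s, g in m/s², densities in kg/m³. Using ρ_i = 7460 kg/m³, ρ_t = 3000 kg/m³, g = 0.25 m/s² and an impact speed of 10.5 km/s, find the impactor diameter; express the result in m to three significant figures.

Rearranging for d: d = [D / (1.55 · (7460/3000)^0.344 · 10500^0.46 · 0.25^-0.23)]^(1/0.75).
D = 4680 m.
(7460/3000)^0.344 = 1.368
10500^0.46 = 70.75
0.25^-0.23 = 1.376
Denominator = 1.55 × 1.368 × 70.75 × 1.376 = 206.4
D / 206.4 = 4680 / 206.4 = 22.67
d = 22.67^(1/0.75) = 22.67^1.3333 = 64.15 m

d ≈ 64.2 m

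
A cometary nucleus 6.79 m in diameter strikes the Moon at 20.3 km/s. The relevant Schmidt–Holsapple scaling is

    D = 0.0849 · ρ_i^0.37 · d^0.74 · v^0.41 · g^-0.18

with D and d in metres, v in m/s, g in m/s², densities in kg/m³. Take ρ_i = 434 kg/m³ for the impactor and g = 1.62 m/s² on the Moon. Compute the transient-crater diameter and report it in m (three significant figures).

D ≈ 177 m

In SI units: v = 20300 m/s.
ρ_i^0.37 = 434^0.37 = 9.460
d^0.74 = 6.79^0.74 = 4.127
v^0.41 = 20300^0.41 = 58.35
g^-0.18 = 1.62^-0.18 = 0.9168
D = 0.0849 × 9.460 × 4.127 × 58.35 × 0.9168 = 177.3 m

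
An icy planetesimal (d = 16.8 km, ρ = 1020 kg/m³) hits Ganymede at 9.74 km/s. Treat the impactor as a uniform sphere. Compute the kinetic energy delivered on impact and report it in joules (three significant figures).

E ≈ 1.20 × 10^23 J

d = 16800 m; v = 9740 m/s.
Mass m = (π/6) ρ d³ = (π/6) × 1020 × (16800)³ = 2.532 × 10^15 kg
E = ½ m v² = 0.5 × 2.532 × 10^15 × (9740)² = 1.201 × 10^23 J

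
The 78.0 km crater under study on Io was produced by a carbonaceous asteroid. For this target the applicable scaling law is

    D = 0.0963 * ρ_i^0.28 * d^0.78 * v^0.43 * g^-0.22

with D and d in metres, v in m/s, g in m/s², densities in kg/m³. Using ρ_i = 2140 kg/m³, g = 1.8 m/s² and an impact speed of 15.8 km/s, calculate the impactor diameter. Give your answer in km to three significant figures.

Rearranging for d: d = [D / (0.0963 · 2140^0.28 · 15800^0.43 · 1.8^-0.22)]^(1/0.78).
D = 78000 m.
2140^0.28 = 8.561
15800^0.43 = 63.89
1.8^-0.22 = 0.8787
Denominator = 0.0963 × 8.561 × 63.89 × 0.8787 = 46.28
D / 46.28 = 78000 / 46.28 = 1685
d = 1685^(1/0.78) = 1685^1.2821 = 13703 m

d ≈ 13.7 km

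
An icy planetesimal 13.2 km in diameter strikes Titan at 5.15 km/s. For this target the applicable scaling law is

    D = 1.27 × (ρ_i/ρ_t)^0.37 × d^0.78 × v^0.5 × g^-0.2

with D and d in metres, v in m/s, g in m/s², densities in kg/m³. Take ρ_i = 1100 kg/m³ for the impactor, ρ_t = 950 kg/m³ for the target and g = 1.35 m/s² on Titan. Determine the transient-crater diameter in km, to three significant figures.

In SI units: d = 13200 m, v = 5150 m/s.
(ρ_i/ρ_t)^0.37 = (1100/950)^0.37 = 1.056
d^0.78 = 13200^0.78 = 1637
v^0.5 = 5150^0.5 = 71.76
g^-0.2 = 1.35^-0.2 = 0.9417
D = 1.27 × 1.056 × 1637 × 71.76 × 0.9417 = 1.484 × 10^5 m
   = 148.4 km

D ≈ 148 km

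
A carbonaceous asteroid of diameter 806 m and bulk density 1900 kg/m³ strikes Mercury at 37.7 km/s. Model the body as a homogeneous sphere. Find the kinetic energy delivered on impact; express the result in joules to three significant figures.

v = 37700 m/s.
Mass m = (π/6) ρ d³ = (π/6) × 1900 × (806)³ = 5.209 × 10^11 kg
E = ½ m v² = 0.5 × 5.209 × 10^11 × (37700)² = 3.702 × 10^20 J

E ≈ 3.70 × 10^20 J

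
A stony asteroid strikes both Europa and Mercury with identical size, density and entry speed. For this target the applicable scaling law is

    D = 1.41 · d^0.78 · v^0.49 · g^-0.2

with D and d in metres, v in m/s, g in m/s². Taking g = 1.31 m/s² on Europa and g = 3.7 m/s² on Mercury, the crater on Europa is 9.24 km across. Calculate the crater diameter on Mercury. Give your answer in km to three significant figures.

All impactor-dependent factors cancel in the ratio, leaving D_Mercury/D_Europa = (g_Mercury/g_Europa)^-0.2.
(3.7/1.31)^-0.2 = 2.824^-0.2 = 0.8125
D_Mercury = 0.8125 × 9.24 km = 7.51 km

D ≈ 7.51 km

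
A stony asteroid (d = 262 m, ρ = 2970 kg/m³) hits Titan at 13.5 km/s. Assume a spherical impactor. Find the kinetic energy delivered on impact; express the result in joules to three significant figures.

E ≈ 2.55 × 10^18 J

v = 13500 m/s.
Mass m = (π/6) ρ d³ = (π/6) × 2970 × (262)³ = 2.797 × 10^10 kg
E = ½ m v² = 0.5 × 2.797 × 10^10 × (13500)² = 2.549 × 10^18 J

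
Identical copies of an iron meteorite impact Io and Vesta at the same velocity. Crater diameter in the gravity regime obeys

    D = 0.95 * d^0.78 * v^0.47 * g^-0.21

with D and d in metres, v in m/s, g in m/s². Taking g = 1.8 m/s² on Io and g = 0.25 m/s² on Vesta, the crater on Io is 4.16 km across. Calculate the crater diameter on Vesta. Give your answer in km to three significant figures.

D ≈ 6.30 km

All impactor-dependent factors cancel in the ratio, leaving D_Vesta/D_Io = (g_Vesta/g_Io)^-0.21.
(0.25/1.8)^-0.21 = 0.1389^-0.21 = 1.514
D_Vesta = 1.514 × 4.16 km = 6.30 km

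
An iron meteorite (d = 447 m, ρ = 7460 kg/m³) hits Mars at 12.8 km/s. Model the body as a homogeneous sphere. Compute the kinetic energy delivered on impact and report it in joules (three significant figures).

E ≈ 2.86 × 10^19 J

v = 12800 m/s.
Mass m = (π/6) ρ d³ = (π/6) × 7460 × (447)³ = 3.489 × 10^11 kg
E = ½ m v² = 0.5 × 3.489 × 10^11 × (12800)² = 2.858 × 10^19 J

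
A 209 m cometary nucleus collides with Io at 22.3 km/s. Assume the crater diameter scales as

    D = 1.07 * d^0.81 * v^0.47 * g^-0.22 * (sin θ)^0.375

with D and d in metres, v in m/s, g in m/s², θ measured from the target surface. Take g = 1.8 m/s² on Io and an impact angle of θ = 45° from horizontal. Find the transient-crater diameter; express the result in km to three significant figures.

In SI units: v = 22300 m/s.
d^0.81 = 209^0.81 = 75.74
v^0.47 = 22300^0.47 = 110.6
g^-0.22 = 1.8^-0.22 = 0.8787
(sin 45°)^0.375 = 0.7071^0.375 = 0.8781
D = 1.07 × 75.74 × 110.6 × 0.8787 × 0.8781 = 6916 m
   = 6.916 km

D ≈ 6.92 km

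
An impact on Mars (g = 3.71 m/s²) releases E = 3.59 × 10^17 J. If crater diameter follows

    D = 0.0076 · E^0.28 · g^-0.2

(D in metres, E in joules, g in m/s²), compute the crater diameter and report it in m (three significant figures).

D ≈ 481 m

E^0.28 = (3.59 × 10^17)^0.28 = 8.231 × 10^4
g^-0.2 = 3.71^-0.2 = 0.7694
D = 0.0076 × 8.231 × 10^4 × 0.7694 = 481.3 m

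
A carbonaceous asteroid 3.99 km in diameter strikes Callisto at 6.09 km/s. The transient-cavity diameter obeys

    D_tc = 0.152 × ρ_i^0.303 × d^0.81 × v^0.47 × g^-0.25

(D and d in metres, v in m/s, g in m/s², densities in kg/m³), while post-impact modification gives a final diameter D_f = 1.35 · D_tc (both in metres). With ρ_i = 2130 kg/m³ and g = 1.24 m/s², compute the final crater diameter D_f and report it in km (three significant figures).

D_f ≈ 98.4 km

In SI: d = 3990 m, v = 6090 m/s.
ρ_i^0.303 = 2130^0.303 = 10.20
d^0.81 = 3990^0.81 = 825.6
v^0.47 = 6090^0.47 = 60.09
g^-0.25 = 1.24^-0.25 = 0.9476
D_tc = 0.152 × 10.20 × 825.6 × 60.09 × 0.9476 = 72890 m
D_f = 1.35 × 72890 = 98402 m
     = 98.40 km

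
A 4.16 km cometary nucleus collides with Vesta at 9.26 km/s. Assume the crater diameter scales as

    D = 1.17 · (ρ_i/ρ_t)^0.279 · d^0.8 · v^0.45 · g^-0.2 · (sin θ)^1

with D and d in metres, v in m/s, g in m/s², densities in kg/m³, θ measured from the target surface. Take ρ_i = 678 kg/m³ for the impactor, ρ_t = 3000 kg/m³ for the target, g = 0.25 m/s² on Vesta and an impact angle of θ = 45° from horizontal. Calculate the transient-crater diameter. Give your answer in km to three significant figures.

D ≈ 34.5 km

In SI units: d = 4160 m, v = 9260 m/s.
(ρ_i/ρ_t)^0.279 = (678/3000)^0.279 = 0.6604
d^0.8 = 4160^0.8 = 785.7
v^0.45 = 9260^0.45 = 60.95
g^-0.2 = 0.25^-0.2 = 1.320
(sin 45°)^1 = 0.7071^1 = 0.7071
D = 1.17 × 0.6604 × 785.7 × 60.95 × 1.320 × 0.7071 = 34536 m
   = 34.54 km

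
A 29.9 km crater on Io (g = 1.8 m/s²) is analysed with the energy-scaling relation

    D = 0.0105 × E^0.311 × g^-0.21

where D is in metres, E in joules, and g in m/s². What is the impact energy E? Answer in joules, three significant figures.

E ≈ 8.44 × 10^20 J

Rearranging: E = [D / (0.0105 · g^-0.21)]^(1/0.311).
D = 29900 m.
g^-0.21 = 1.8^-0.21 = 0.8839
D / (0.0105 × 0.8839) = 29900 / (9.281 × 10^-3) = 3.222 × 10^6
E = (3.222 × 10^6)^3.2154 = 8.438 × 10^20 J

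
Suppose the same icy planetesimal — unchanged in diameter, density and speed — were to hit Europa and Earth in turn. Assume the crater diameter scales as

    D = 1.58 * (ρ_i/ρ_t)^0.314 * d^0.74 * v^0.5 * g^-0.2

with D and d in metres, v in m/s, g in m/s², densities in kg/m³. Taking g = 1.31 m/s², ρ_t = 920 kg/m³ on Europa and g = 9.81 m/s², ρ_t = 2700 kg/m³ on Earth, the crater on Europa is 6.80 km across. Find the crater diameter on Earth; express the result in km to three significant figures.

D ≈ 3.24 km

The impactor-only factors (d, v, ρ_i) cancel in the ratio, leaving D_Earth/D_Europa = (g_Earth/g_Europa)^-0.2 · (ρ_t,Europa/ρ_t,Earth)^0.314.
(9.81/1.31)^-0.2 = 7.489^-0.2 = 0.6685
(920/2700)^0.314 = 0.3407^0.314 = 0.7131
Ratio = 0.6685 × 0.7131 = 0.4767
D_Earth = 0.4767 × 6.80 km = 3.24 km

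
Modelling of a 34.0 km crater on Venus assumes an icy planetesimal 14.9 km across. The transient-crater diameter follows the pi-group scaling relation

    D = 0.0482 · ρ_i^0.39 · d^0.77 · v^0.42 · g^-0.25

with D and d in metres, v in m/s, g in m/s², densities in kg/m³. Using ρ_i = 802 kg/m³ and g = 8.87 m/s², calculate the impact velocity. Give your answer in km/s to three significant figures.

v ≈ 13.9 km/s

Rearranging for v: v = [D / (0.0482 · 802^0.39 · 14900^0.77 · 8.87^-0.25)]^(1/0.42).
D = 34000 m.
802^0.39 = 13.57
14900^0.77 = 1634
8.87^-0.25 = 0.5795
Denominator = 0.0482 × 13.57 × 1634 × 0.5795 = 619.3
D / 619.3 = 34000 / 619.3 = 54.90
v = 54.90^(1/0.42) = 54.90^2.381 = 13865 m/s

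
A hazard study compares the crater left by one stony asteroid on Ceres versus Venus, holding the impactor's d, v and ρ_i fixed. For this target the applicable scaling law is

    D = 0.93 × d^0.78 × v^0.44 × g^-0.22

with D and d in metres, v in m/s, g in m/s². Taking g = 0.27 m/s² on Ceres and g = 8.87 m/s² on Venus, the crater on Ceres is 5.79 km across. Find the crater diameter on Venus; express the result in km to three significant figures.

D ≈ 2.69 km

All impactor-dependent factors cancel in the ratio, leaving D_Venus/D_Ceres = (g_Venus/g_Ceres)^-0.22.
(8.87/0.27)^-0.22 = 32.85^-0.22 = 0.4638
D_Venus = 0.4638 × 5.79 km = 2.69 km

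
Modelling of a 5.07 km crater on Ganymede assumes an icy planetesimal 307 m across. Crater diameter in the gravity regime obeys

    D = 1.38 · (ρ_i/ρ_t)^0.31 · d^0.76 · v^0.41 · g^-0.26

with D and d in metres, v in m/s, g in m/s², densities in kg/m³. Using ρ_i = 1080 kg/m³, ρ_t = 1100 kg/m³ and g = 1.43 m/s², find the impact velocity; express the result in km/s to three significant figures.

Rearranging for v: v = [D / (1.38 · (1080/1100)^0.31 · 307^0.76 · 1.43^-0.26)]^(1/0.41).
D = 5070 m.
(1080/1100)^0.31 = 0.9943
307^0.76 = 77.66
1.43^-0.26 = 0.9112
Denominator = 1.38 × 0.9943 × 77.66 × 0.9112 = 97.10
D / 97.10 = 5070 / 97.10 = 52.21
v = 52.21^(1/0.41) = 52.21^2.439 = 15474 m/s

v ≈ 15.5 km/s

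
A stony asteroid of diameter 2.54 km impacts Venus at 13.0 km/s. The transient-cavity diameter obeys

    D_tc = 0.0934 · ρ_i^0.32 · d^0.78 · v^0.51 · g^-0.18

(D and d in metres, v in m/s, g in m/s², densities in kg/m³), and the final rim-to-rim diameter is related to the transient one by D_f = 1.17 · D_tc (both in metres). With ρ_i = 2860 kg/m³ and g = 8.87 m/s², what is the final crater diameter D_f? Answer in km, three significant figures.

In SI: d = 2540 m, v = 13000 m/s.
ρ_i^0.32 = 2860^0.32 = 12.77
d^0.78 = 2540^0.78 = 452.7
v^0.51 = 13000^0.51 = 125.3
g^-0.18 = 8.87^-0.18 = 0.6751
D_tc = 0.0934 × 12.77 × 452.7 × 125.3 × 0.6751 = 45670 m
D_f = 1.17 × 45670 = 53434 m
     = 53.43 km

D_f ≈ 53.4 km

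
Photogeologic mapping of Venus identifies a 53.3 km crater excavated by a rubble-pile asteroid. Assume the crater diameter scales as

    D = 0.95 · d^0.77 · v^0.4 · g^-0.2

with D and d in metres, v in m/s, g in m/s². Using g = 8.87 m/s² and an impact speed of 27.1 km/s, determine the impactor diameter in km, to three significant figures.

d ≈ 12.9 km

Rearranging for d: d = [D / (0.95 · 27100^0.4 · 8.87^-0.2)]^(1/0.77).
D = 53300 m.
27100^0.4 = 59.32
8.87^-0.2 = 0.6463
Denominator = 0.95 × 59.32 × 0.6463 = 36.42
D / 36.42 = 53300 / 36.42 = 1463
d = 1463^(1/0.77) = 1463^1.2987 = 12903 m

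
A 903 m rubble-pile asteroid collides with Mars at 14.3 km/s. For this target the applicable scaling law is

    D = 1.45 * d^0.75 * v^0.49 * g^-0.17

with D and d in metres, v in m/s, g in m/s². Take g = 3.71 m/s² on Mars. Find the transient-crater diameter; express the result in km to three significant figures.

D ≈ 20.8 km

In SI units: v = 14300 m/s.
d^0.75 = 903^0.75 = 164.7
v^0.49 = 14300^0.49 = 108.7
g^-0.17 = 3.71^-0.17 = 0.8002
D = 1.45 × 164.7 × 108.7 × 0.8002 = 20773 m
   = 20.77 km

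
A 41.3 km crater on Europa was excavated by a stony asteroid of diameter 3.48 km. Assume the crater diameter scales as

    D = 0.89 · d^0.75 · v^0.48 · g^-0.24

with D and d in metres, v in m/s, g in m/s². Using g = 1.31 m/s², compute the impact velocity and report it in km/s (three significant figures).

v ≈ 17.7 km/s

Rearranging for v: v = [D / (0.89 · 3480^0.75 · 1.31^-0.24)]^(1/0.48).
D = 41300 m.
3480^0.75 = 453.1
1.31^-0.24 = 0.9372
Denominator = 0.89 × 453.1 × 0.9372 = 377.9
D / 377.9 = 41300 / 377.9 = 109.3
v = 109.3^(1/0.48) = 109.3^2.0833 = 17663 m/s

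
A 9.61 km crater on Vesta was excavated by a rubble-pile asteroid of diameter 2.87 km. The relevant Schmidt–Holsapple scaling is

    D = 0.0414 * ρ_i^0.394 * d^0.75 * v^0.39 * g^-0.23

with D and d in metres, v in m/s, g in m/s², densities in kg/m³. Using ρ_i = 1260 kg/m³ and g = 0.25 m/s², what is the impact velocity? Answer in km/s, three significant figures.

Rearranging for v: v = [D / (0.0414 · 1260^0.394 · 2870^0.75 · 0.25^-0.23)]^(1/0.39).
D = 9610 m.
1260^0.394 = 16.66
2870^0.75 = 392.1
0.25^-0.23 = 1.376
Denominator = 0.0414 × 16.66 × 392.1 × 1.376 = 372.1
D / 372.1 = 9610 / 372.1 = 25.83
v = 25.83^(1/0.39) = 25.83^2.5641 = 4177 m/s

v ≈ 4.18 km/s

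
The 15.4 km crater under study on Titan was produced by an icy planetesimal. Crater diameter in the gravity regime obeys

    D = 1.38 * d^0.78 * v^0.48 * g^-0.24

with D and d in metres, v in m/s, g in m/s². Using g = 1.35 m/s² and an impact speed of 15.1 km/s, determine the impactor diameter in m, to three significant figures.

Rearranging for d: d = [D / (1.38 · 15100^0.48 · 1.35^-0.24)]^(1/0.78).
D = 15400 m.
15100^0.48 = 101.4
1.35^-0.24 = 0.9305
Denominator = 1.38 × 101.4 × 0.9305 = 130.2
D / 130.2 = 15400 / 130.2 = 118.3
d = 118.3^(1/0.78) = 118.3^1.2821 = 454.8 m

d ≈ 455 m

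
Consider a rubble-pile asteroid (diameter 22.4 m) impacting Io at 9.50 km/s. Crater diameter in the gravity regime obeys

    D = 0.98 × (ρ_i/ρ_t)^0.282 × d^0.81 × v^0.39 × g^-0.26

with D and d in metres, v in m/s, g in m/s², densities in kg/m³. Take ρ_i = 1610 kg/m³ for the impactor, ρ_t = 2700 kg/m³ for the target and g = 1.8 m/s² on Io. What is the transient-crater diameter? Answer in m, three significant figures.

D ≈ 321 m

In SI units: v = 9500 m/s.
(ρ_i/ρ_t)^0.282 = (1610/2700)^0.282 = 0.8643
d^0.81 = 22.4^0.81 = 12.41
v^0.39 = 9500^0.39 = 35.59
g^-0.26 = 1.8^-0.26 = 0.8583
D = 0.98 × 0.8643 × 12.41 × 35.59 × 0.8583 = 321.1 m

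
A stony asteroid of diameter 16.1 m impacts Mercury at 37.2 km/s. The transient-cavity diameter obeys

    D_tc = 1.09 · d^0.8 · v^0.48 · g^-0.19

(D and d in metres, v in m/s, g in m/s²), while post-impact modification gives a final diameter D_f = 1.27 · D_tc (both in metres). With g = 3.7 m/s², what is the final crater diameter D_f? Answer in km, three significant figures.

D_f ≈ 1.56 km

v = 37200 m/s.
d^0.8 = 16.1^0.8 = 9.236
v^0.48 = 37200^0.48 = 156.3
g^-0.19 = 3.7^-0.19 = 0.7799
D_tc = 1.09 × 9.236 × 156.3 × 0.7799 = 1227 m
D_f = 1.27 × 1227 = 1558 m
     = 1.558 km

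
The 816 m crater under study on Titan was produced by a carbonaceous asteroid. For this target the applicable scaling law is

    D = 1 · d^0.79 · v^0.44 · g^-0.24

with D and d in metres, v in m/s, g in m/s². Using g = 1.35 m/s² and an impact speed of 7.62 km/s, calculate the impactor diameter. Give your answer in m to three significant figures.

d ≈ 36.6 m

Rearranging for d: d = [D / (1 · 7620^0.44 · 1.35^-0.24)]^(1/0.79).
7620^0.44 = 51.06
1.35^-0.24 = 0.9305
Denominator = 1 × 51.06 × 0.9305 = 47.51
D / 47.51 = 816 / 47.51 = 17.18
d = 17.18^(1/0.79) = 17.18^1.2658 = 36.58 m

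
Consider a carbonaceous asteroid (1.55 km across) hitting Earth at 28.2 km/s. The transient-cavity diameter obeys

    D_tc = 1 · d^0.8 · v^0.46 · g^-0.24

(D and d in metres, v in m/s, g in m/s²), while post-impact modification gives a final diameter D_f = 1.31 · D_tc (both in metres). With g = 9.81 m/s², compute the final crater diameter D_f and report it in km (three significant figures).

D_f ≈ 30.1 km

In SI: d = 1550 m, v = 28200 m/s.
d^0.8 = 1550^0.8 = 356.7
v^0.46 = 28200^0.46 = 111.5
g^-0.24 = 9.81^-0.24 = 0.5781
D_tc = 1 × 356.7 × 111.5 × 0.5781 = 22990 m
D_f = 1.31 × 22990 = 30117 m
     = 30.12 km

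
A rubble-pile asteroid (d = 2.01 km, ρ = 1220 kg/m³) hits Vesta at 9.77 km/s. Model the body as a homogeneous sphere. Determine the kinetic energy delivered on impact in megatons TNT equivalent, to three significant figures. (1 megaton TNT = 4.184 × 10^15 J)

d = 2010 m; v = 9770 m/s.
Mass m = (π/6) ρ d³ = (π/6) × 1220 × (2010)³ = 5.187 × 10^12 kg
E = ½ m v² = 0.5 × 5.187 × 10^12 × (9770)² = 2.476 × 10^20 J
   = 2.476 × 10^20 / 4.184×10^15 = 59178 Mt

E ≈ 59200 Mt TNT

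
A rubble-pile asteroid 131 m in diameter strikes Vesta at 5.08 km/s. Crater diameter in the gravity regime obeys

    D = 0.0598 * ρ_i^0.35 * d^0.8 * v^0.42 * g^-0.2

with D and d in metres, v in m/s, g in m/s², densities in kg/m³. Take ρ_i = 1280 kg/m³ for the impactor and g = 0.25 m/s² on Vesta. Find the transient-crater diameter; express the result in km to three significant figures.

D ≈ 1.72 km

In SI units: v = 5080 m/s.
ρ_i^0.35 = 1280^0.35 = 12.23
d^0.8 = 131^0.8 = 49.41
v^0.42 = 5080^0.42 = 36.01
g^-0.2 = 0.25^-0.2 = 1.320
D = 0.0598 × 12.23 × 49.41 × 36.01 × 1.320 = 1718 m
   = 1.718 km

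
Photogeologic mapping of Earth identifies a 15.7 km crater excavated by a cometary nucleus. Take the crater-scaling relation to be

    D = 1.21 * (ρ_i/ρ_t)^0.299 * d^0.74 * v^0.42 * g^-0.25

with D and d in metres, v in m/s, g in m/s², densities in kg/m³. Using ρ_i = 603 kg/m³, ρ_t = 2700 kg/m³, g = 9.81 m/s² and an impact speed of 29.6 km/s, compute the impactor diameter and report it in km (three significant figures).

d ≈ 4.16 km

Rearranging for d: d = [D / (1.21 · (603/2700)^0.299 · 29600^0.42 · 9.81^-0.25)]^(1/0.74).
D = 15700 m.
(603/2700)^0.299 = 0.6388
29600^0.42 = 75.50
9.81^-0.25 = 0.5650
Denominator = 1.21 × 0.6388 × 75.50 × 0.5650 = 32.97
D / 32.97 = 15700 / 32.97 = 476.2
d = 476.2^(1/0.74) = 476.2^1.3514 = 4157 m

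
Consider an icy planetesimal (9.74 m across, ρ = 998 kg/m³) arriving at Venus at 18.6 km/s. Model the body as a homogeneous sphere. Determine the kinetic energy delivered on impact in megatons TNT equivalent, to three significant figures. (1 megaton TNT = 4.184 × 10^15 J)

E ≈ 0.0200 Mt TNT

v = 18600 m/s.
Mass m = (π/6) ρ d³ = (π/6) × 998 × (9.74)³ = 4.828 × 10^5 kg
E = ½ m v² = 0.5 × 4.828 × 10^5 × (18600)² = 8.351 × 10^13 J
   = 8.351 × 10^13 / 4.184×10^15 = 0.01996 Mt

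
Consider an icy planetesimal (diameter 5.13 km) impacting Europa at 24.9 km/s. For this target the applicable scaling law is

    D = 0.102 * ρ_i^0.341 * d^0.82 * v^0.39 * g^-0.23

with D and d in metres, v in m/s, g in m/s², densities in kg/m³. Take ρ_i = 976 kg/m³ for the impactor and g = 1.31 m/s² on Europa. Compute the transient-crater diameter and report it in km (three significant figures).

D ≈ 57.3 km

In SI units: d = 5130 m, v = 24900 m/s.
ρ_i^0.341 = 976^0.341 = 10.46
d^0.82 = 5130^0.82 = 1102
v^0.39 = 24900^0.39 = 51.82
g^-0.23 = 1.31^-0.23 = 0.9398
D = 0.102 × 10.46 × 1102 × 51.82 × 0.9398 = 57259 m
   = 57.26 km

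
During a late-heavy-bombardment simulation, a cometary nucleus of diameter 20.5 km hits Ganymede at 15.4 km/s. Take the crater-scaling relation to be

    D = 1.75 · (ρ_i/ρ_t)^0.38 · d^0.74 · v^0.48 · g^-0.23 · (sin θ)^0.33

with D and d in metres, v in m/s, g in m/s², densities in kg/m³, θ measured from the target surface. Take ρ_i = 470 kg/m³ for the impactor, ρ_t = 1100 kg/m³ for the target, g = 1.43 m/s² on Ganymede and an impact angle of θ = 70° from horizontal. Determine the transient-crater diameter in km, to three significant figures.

D ≈ 181 km

In SI units: d = 20500 m, v = 15400 m/s.
(ρ_i/ρ_t)^0.38 = (470/1100)^0.38 = 0.7239
d^0.74 = 20500^0.74 = 1551
v^0.48 = 15400^0.48 = 102.3
g^-0.23 = 1.43^-0.23 = 0.9210
(sin 70°)^0.33 = 0.9397^0.33 = 0.9797
D = 1.75 × 0.7239 × 1551 × 102.3 × 0.9210 × 0.9797 = 1.814 × 10^5 m
   = 181.4 km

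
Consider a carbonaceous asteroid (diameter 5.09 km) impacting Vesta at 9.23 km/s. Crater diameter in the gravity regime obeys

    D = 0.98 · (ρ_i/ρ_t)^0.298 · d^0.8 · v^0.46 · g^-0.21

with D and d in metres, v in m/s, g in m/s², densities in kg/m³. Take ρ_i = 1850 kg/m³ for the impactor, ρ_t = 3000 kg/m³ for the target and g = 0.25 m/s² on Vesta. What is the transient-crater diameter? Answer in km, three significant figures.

In SI units: d = 5090 m, v = 9230 m/s.
(ρ_i/ρ_t)^0.298 = (1850/3000)^0.298 = 0.8658
d^0.8 = 5090^0.8 = 923.4
v^0.46 = 9230^0.46 = 66.68
g^-0.21 = 0.25^-0.21 = 1.338
D = 0.98 × 0.8658 × 923.4 × 66.68 × 1.338 = 69901 m
   = 69.90 km

D ≈ 69.9 km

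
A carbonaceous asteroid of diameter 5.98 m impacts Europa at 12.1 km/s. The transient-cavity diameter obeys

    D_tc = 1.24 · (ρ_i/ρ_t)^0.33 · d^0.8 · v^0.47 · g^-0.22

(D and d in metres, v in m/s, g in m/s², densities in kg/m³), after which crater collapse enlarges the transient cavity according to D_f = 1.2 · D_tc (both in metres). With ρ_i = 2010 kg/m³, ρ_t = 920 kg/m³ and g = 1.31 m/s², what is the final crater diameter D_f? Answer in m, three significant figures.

v = 12100 m/s.
(ρ_i/ρ_t)^0.33 = (2010/920)^0.33 = 1.294
d^0.8 = 5.98^0.8 = 4.182
v^0.47 = 12100^0.47 = 82.97
g^-0.22 = 1.31^-0.22 = 0.9423
D_tc = 1.24 × 1.294 × 4.182 × 82.97 × 0.9423 = 524.6 m
D_f = 1.2 × 524.6 = 629.5 m

D_f ≈ 630 m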